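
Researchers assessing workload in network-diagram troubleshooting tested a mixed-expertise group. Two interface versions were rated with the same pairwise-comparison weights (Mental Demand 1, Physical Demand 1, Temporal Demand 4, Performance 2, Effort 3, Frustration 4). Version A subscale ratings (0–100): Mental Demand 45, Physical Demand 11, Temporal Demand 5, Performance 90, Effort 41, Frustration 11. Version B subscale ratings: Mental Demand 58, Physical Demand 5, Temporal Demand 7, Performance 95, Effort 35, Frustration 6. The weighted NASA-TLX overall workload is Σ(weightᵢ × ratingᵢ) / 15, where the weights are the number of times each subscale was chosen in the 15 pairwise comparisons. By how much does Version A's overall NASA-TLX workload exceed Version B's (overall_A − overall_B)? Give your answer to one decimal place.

Version A weighted sum = 1·45 + 1·11 + 4·5 + 2·90 + 3·41 + 4·11 = 45 + 11 + 20 + 180 + 123 + 44 = 423; overall_A = 423/15 = 28.2000.
Version B weighted sum = 1·58 + 1·5 + 4·7 + 2·95 + 3·35 + 4·6 = 58 + 5 + 28 + 190 + 105 + 24 = 410; overall_B = 410/15 = 27.3333.
Difference = 28.2000 − 27.3333 = 0.8667 ≈ 0.9.

0.9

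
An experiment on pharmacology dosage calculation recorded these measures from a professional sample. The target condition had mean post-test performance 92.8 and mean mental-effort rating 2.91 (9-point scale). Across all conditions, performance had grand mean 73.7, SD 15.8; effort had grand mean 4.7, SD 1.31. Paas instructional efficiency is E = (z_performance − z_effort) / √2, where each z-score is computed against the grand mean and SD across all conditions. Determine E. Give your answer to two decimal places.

z_performance = (92.8 − 73.7) / 15.8 = 19.1000 / 15.8 = 1.2089.
z_effort = (2.91 − 4.7) / 1.31 = -1.7900 / 1.31 = -1.3664.
z_P − z_E = 1.2089 − (-1.3664) = 2.5753.
E = 2.5753 / √2 = 2.5753 / 1.41421 = 1.8210 ≈ 1.82.

1.82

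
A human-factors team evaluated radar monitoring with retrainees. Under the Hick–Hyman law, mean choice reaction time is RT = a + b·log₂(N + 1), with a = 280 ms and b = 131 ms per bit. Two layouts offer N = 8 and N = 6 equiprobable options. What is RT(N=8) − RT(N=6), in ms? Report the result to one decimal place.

47.5

RT(8) = 280 + 131·log₂(9) = 280 + 131·3.1699 = 695.2569 ms.
RT(6) = 280 + 131·log₂(7) = 280 + 131·2.8074 = 647.7694 ms.
Difference = 695.2569 − 647.7694 = 47.4875 ≈ 47.5 ms.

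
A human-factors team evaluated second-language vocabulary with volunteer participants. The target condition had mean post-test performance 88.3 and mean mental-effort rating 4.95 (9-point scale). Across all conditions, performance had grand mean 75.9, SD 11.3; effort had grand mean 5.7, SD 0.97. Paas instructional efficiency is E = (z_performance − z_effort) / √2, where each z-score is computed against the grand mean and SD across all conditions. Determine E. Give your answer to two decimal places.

z_performance = (88.3 − 75.9) / 11.3 = 12.4000 / 11.3 = 1.0973.
z_effort = (4.95 − 5.7) / 0.97 = -0.7500 / 0.97 = -0.7732.
z_P − z_E = 1.0973 − (-0.7732) = 1.8705.
E = 1.8705 / √2 = 1.8705 / 1.41421 = 1.3226 ≈ 1.32.

1.32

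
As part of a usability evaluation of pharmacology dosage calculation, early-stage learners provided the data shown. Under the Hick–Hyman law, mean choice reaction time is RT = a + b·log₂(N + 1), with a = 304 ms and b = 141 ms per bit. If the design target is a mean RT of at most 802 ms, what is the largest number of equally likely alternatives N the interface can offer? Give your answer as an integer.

10

Set 304 + 141·log₂(N + 1) ≤ 802.
log₂(N + 1) ≤ (802 − 304) / 141 = 3.5319.
N + 1 ≤ 2^3.5319 = 11.5667.
N ≤ 10.5667, so the largest integer N is 10.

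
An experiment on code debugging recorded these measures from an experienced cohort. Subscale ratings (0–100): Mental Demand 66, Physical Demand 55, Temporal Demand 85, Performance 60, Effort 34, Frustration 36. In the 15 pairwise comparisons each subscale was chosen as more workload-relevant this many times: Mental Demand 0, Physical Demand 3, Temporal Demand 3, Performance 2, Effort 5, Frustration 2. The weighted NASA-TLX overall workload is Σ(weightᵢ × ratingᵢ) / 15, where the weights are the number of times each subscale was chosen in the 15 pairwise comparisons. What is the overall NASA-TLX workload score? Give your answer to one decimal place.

52.1

The tallies are the weights (they sum to 15).
Weighted sum = 0·66 + 3·55 + 3·85 + 2·60 + 5·34 + 2·36
            = 0 + 165 + 255 + 120 + 170 + 72 = 782.
Overall workload = 782 / 15 = 52.1333 ≈ 52.1.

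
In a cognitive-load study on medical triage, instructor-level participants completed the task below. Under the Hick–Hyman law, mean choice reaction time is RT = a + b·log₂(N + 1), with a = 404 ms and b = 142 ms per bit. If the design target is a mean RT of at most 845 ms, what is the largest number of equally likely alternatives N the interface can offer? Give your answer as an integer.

7

Set 404 + 142·log₂(N + 1) ≤ 845.
log₂(N + 1) ≤ (845 − 404) / 142 = 3.1056.
N + 1 ≤ 2^3.1056 = 8.6075.
N ≤ 7.6075, so the largest integer N is 7.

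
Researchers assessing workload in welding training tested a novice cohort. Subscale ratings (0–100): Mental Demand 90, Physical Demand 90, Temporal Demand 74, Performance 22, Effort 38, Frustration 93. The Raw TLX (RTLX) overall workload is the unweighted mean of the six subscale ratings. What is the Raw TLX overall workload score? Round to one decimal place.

67.8

Sum of ratings = 90 + 90 + 74 + 22 + 38 + 93 = 407.
RTLX = 407 / 6 = 67.8333 ≈ 67.8.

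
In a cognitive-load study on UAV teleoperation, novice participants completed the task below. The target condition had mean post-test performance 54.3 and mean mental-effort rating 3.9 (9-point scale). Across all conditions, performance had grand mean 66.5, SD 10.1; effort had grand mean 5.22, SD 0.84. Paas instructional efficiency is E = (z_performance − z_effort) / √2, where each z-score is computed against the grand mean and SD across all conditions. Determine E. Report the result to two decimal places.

0.26

z_performance = (54.3 − 66.5) / 10.1 = -12.2000 / 10.1 = -1.2079.
z_effort = (3.9 − 5.22) / 0.84 = -1.3200 / 0.84 = -1.5714.
z_P − z_E = -1.2079 − (-1.5714) = 0.3635.
E = 0.3635 / √2 = 0.3635 / 1.41421 = 0.2570 ≈ 0.26.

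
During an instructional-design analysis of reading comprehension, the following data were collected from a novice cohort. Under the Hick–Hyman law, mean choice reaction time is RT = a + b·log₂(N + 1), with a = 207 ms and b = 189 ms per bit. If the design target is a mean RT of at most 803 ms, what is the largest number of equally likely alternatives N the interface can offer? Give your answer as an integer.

7

Set 207 + 189·log₂(N + 1) ≤ 803.
log₂(N + 1) ≤ (803 − 207) / 189 = 3.1534.
N + 1 ≤ 2^3.1534 = 8.8975.
N ≤ 7.8975, so the largest integer N is 7.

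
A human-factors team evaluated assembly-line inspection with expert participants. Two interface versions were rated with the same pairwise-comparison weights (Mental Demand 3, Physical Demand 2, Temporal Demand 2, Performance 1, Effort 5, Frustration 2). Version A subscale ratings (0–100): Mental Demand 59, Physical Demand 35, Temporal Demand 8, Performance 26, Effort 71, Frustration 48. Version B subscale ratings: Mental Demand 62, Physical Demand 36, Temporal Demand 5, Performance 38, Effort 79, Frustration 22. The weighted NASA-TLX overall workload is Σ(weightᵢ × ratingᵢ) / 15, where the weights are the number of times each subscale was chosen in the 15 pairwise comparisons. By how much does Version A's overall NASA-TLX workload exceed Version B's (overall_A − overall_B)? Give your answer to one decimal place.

-0.3

Version A weighted sum = 3·59 + 2·35 + 2·8 + 1·26 + 5·71 + 2·48 = 177 + 70 + 16 + 26 + 355 + 96 = 740; overall_A = 740/15 = 49.3333.
Version B weighted sum = 3·62 + 2·36 + 2·5 + 1·38 + 5·79 + 2·22 = 186 + 72 + 10 + 38 + 395 + 44 = 745; overall_B = 745/15 = 49.6667.
Difference = 49.3333 − 49.6667 = -0.3334 ≈ -0.3.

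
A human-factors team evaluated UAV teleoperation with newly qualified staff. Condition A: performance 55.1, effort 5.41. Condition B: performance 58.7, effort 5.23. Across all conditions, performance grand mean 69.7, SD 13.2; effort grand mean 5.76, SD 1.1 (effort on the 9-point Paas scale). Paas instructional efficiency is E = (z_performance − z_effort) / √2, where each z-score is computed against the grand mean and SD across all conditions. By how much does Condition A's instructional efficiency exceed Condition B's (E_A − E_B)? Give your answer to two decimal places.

Condition A: z_P = (55.1 − 69.7)/13.2 = -1.1061; z_E = (5.41 − 5.76)/1.1 = -0.3182; E_A = (-1.1061 − (-0.3182))/√2 = -0.5571.
Condition B: z_P = (58.7 − 69.7)/13.2 = -0.8333; z_E = (5.23 − 5.76)/1.1 = -0.4818; E_B = (-0.8333 − (-0.4818))/√2 = -0.2485.
E_A − E_B = -0.5571 − (-0.2485) = -0.3086 ≈ -0.31.

-0.31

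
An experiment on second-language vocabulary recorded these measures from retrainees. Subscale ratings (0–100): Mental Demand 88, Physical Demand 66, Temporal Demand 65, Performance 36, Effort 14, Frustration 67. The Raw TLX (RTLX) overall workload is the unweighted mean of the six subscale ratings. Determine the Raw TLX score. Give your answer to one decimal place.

56.0

Sum of ratings = 88 + 66 + 65 + 36 + 14 + 67 = 336.
RTLX = 336 / 6 = 56.0000 ≈ 56.0.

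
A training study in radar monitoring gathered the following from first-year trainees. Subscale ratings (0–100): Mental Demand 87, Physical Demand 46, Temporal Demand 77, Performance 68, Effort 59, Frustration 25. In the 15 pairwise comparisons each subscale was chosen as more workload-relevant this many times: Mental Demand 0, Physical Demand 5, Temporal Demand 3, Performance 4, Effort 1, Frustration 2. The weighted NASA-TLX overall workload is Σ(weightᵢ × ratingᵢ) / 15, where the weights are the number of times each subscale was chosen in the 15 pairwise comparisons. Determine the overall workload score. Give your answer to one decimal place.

The tallies are the weights (they sum to 15).
Weighted sum = 0·87 + 5·46 + 3·77 + 4·68 + 1·59 + 2·25
            = 0 + 230 + 231 + 272 + 59 + 50 = 842.
Overall workload = 842 / 15 = 56.1333 ≈ 56.1.

56.1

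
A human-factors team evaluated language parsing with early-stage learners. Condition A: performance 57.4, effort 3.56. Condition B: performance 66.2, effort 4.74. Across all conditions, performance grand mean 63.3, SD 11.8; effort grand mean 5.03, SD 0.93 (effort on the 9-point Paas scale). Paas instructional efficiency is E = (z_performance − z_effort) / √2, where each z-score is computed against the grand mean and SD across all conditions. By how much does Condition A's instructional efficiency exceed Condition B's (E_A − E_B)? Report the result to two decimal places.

0.37

Condition A: z_P = (57.4 − 63.3)/11.8 = -0.5000; z_E = (3.56 − 5.03)/0.93 = -1.5806; E_A = (-0.5000 − (-1.5806))/√2 = 0.7641.
Condition B: z_P = (66.2 − 63.3)/11.8 = 0.2458; z_E = (4.74 − 5.03)/0.93 = -0.3118; E_B = (0.2458 − (-0.3118))/√2 = 0.3943.
E_A − E_B = 0.7641 − 0.3943 = 0.3698 ≈ 0.37.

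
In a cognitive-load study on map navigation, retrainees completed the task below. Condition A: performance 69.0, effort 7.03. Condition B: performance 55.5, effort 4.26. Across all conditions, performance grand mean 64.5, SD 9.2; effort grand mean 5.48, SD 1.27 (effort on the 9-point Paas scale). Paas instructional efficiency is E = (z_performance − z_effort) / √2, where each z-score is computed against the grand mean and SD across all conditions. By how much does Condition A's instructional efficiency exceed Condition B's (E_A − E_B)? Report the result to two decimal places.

-0.50

Condition A: z_P = (69.0 − 64.5)/9.2 = 0.4891; z_E = (7.03 − 5.48)/1.27 = 1.2205; E_A = (0.4891 − 1.2205)/√2 = -0.5172.
Condition B: z_P = (55.5 − 64.5)/9.2 = -0.9783; z_E = (4.26 − 5.48)/1.27 = -0.9606; E_B = (-0.9783 − (-0.9606))/√2 = -0.0125.
E_A − E_B = -0.5172 − (-0.0125) = -0.5047 ≈ -0.50.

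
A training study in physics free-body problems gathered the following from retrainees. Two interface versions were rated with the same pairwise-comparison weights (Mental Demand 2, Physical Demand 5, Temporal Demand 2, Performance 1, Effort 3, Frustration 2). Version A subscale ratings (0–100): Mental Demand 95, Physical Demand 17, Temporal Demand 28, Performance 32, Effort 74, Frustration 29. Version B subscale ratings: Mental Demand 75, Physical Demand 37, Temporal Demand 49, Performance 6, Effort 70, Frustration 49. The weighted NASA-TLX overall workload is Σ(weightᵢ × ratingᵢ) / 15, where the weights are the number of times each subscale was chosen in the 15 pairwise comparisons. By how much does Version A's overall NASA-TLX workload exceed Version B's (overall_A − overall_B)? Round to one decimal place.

-6.9

Version A weighted sum = 2·95 + 5·17 + 2·28 + 1·32 + 3·74 + 2·29 = 190 + 85 + 56 + 32 + 222 + 58 = 643; overall_A = 643/15 = 42.8667.
Version B weighted sum = 2·75 + 5·37 + 2·49 + 1·6 + 3·70 + 2·49 = 150 + 185 + 98 + 6 + 210 + 98 = 747; overall_B = 747/15 = 49.8000.
Difference = 42.8667 − 49.8000 = -6.9333 ≈ -6.9.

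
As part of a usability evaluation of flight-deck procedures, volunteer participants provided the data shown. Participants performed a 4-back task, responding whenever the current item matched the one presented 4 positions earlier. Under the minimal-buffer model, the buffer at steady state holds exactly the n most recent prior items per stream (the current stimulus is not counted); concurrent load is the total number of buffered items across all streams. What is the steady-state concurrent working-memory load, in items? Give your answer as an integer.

The buffer holds the 4 most recent prior items.
Steady-state concurrent load = 4 items.

4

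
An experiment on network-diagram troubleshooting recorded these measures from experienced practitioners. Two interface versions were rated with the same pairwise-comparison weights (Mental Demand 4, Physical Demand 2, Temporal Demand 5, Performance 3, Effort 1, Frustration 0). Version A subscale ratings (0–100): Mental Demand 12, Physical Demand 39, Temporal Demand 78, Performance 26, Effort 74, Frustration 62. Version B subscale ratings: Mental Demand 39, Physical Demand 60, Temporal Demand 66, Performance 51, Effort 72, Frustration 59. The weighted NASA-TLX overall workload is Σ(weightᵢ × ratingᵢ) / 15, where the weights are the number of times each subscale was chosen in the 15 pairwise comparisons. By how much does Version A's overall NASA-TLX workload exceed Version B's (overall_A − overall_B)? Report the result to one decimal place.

Version A weighted sum = 4·12 + 2·39 + 5·78 + 3·26 + 1·74 + 0·62 = 48 + 78 + 390 + 78 + 74 + 0 = 668; overall_A = 668/15 = 44.5333.
Version B weighted sum = 4·39 + 2·60 + 5·66 + 3·51 + 1·72 + 0·59 = 156 + 120 + 330 + 153 + 72 + 0 = 831; overall_B = 831/15 = 55.4000.
Difference = 44.5333 − 55.4000 = -10.8667 ≈ -10.9.

-10.9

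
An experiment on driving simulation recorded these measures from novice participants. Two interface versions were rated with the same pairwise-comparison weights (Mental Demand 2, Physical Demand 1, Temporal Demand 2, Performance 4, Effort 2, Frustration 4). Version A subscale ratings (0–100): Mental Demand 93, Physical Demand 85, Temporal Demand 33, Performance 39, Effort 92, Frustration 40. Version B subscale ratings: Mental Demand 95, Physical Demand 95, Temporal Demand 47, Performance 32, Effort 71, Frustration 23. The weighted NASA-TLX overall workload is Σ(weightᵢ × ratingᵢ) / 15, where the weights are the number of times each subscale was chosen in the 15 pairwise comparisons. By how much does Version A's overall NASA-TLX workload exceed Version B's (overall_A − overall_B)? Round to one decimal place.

6.4

Version A weighted sum = 2·93 + 1·85 + 2·33 + 4·39 + 2·92 + 4·40 = 186 + 85 + 66 + 156 + 184 + 160 = 837; overall_A = 837/15 = 55.8000.
Version B weighted sum = 2·95 + 1·95 + 2·47 + 4·32 + 2·71 + 4·23 = 190 + 95 + 94 + 128 + 142 + 92 = 741; overall_B = 741/15 = 49.4000.
Difference = 55.8000 − 49.4000 = 6.4000 ≈ 6.4.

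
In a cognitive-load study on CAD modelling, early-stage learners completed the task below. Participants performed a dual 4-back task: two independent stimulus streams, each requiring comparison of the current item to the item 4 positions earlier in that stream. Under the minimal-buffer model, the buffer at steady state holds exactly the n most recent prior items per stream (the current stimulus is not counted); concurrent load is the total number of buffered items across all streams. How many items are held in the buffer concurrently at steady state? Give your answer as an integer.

8

Each stream's buffer holds its 4 most recent prior items.
Two independent streams: 2 × 4 = 8 buffered items at steady state.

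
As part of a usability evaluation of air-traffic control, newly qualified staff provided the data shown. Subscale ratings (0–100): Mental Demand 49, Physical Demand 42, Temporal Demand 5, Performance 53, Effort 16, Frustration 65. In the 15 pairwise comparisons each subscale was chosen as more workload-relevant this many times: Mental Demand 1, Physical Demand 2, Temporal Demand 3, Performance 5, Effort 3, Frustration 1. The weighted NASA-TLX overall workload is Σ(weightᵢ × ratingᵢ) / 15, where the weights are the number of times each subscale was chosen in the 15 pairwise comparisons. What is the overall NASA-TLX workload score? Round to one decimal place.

35.1

The tallies are the weights (they sum to 15).
Weighted sum = 1·49 + 2·42 + 3·5 + 5·53 + 3·16 + 1·65
            = 49 + 84 + 15 + 265 + 48 + 65 = 526.
Overall workload = 526 / 15 = 35.0667 ≈ 35.1.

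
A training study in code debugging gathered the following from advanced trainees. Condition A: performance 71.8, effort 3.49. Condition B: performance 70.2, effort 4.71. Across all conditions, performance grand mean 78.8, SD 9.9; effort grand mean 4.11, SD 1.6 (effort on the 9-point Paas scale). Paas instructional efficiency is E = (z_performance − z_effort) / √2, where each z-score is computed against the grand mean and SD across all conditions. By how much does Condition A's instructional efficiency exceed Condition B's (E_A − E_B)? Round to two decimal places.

Condition A: z_P = (71.8 − 78.8)/9.9 = -0.7071; z_E = (3.49 − 4.11)/1.6 = -0.3875; E_A = (-0.7071 − (-0.3875))/√2 = -0.2260.
Condition B: z_P = (70.2 − 78.8)/9.9 = -0.8687; z_E = (4.71 − 4.11)/1.6 = 0.3750; E_B = (-0.8687 − 0.3750)/√2 = -0.8794.
E_A − E_B = -0.2260 − (-0.8794) = 0.6534 ≈ 0.65.

0.65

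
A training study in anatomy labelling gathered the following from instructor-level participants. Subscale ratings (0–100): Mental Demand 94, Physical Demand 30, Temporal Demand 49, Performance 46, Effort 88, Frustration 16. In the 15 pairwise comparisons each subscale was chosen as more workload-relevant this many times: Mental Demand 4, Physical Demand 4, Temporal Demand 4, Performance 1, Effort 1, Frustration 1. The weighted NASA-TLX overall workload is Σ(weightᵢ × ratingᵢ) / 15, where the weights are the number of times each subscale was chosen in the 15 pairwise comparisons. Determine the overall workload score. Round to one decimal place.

The tallies are the weights (they sum to 15).
Weighted sum = 4·94 + 4·30 + 4·49 + 1·46 + 1·88 + 1·16
            = 376 + 120 + 196 + 46 + 88 + 16 = 842.
Overall workload = 842 / 15 = 56.1333 ≈ 56.1.

56.1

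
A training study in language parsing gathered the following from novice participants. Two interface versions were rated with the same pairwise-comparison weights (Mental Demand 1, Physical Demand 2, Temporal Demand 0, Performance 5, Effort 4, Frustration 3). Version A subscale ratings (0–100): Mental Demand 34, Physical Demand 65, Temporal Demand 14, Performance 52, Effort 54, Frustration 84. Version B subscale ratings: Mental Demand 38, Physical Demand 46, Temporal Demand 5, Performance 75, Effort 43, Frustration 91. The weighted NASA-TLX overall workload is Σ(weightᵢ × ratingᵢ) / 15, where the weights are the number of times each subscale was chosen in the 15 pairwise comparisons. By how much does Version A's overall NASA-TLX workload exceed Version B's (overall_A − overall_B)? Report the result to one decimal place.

Version A weighted sum = 1·34 + 2·65 + 0·14 + 5·52 + 4·54 + 3·84 = 34 + 130 + 0 + 260 + 216 + 252 = 892; overall_A = 892/15 = 59.4667.
Version B weighted sum = 1·38 + 2·46 + 0·5 + 5·75 + 4·43 + 3·91 = 38 + 92 + 0 + 375 + 172 + 273 = 950; overall_B = 950/15 = 63.3333.
Difference = 59.4667 − 63.3333 = -3.8666 ≈ -3.9.

-3.9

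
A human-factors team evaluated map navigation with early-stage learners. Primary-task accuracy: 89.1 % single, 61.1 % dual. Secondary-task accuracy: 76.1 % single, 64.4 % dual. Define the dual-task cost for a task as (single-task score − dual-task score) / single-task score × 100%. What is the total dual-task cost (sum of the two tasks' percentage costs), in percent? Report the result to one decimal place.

46.8

Primary cost = (89.1 − 61.1) / 89.1 × 100% = 31.4254%.
Secondary cost = (76.1 − 64.4) / 76.1 × 100% = 15.3745%.
Total = 31.4254% + 15.3745% = 46.7999% ≈ 46.8%.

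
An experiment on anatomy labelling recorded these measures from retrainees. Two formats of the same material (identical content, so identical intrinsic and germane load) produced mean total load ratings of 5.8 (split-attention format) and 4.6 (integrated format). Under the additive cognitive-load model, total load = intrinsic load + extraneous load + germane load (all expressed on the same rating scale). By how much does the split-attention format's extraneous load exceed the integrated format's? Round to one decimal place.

1.2

Intrinsic and germane load are equal across formats, so the difference in total load equals the difference in extraneous load.
Extraneous-load difference = 5.8 − 4.6 = 1.2.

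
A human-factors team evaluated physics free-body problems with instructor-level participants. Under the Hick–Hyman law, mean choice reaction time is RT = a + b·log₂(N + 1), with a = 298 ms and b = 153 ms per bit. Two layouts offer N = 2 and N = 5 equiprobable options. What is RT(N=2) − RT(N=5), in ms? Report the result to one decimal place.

RT(2) = 298 + 153·log₂(3) = 298 + 153·1.5850 = 540.5050 ms.
RT(5) = 298 + 153·log₂(6) = 298 + 153·2.5850 = 693.5050 ms.
Difference = 540.5050 − 693.5050 = -153.0000 ≈ -153.0 ms.

-153.0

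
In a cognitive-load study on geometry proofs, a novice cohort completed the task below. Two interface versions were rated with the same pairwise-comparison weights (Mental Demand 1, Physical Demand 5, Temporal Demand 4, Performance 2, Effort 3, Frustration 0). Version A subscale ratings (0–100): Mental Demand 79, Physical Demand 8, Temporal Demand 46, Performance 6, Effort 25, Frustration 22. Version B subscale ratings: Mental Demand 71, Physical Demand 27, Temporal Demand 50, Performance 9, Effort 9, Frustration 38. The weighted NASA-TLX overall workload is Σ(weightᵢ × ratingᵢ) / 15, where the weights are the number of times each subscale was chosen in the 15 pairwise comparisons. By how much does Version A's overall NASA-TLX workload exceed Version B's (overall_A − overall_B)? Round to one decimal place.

-4.1

Version A weighted sum = 1·79 + 5·8 + 4·46 + 2·6 + 3·25 + 0·22 = 79 + 40 + 184 + 12 + 75 + 0 = 390; overall_A = 390/15 = 26.0000.
Version B weighted sum = 1·71 + 5·27 + 4·50 + 2·9 + 3·9 + 0·38 = 71 + 135 + 200 + 18 + 27 + 0 = 451; overall_B = 451/15 = 30.0667.
Difference = 26.0000 − 30.0667 = -4.0667 ≈ -4.1.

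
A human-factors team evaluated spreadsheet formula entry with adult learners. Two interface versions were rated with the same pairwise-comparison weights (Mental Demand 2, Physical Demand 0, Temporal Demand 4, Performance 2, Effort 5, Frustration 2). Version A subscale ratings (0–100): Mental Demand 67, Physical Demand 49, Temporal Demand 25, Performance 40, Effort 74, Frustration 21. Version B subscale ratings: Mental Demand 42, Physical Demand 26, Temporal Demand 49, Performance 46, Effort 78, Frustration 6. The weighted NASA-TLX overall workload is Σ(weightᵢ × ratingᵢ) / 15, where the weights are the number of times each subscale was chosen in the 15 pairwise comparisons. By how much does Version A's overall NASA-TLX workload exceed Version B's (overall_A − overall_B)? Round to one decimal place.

-3.2

Version A weighted sum = 2·67 + 0·49 + 4·25 + 2·40 + 5·74 + 2·21 = 134 + 0 + 100 + 80 + 370 + 42 = 726; overall_A = 726/15 = 48.4000.
Version B weighted sum = 2·42 + 0·26 + 4·49 + 2·46 + 5·78 + 2·6 = 84 + 0 + 196 + 92 + 390 + 12 = 774; overall_B = 774/15 = 51.6000.
Difference = 48.4000 − 51.6000 = -3.2000 ≈ -3.2.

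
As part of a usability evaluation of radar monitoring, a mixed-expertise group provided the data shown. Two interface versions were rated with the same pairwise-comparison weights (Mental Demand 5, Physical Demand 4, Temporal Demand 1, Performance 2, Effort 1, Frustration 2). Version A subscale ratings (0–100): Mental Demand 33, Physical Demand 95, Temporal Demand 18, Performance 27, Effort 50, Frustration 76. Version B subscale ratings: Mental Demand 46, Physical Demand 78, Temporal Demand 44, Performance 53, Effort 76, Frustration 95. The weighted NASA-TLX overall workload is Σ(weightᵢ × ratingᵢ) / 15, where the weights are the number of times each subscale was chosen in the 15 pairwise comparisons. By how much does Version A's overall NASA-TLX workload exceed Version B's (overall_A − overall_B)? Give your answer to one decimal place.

Version A weighted sum = 5·33 + 4·95 + 1·18 + 2·27 + 1·50 + 2·76 = 165 + 380 + 18 + 54 + 50 + 152 = 819; overall_A = 819/15 = 54.6000.
Version B weighted sum = 5·46 + 4·78 + 1·44 + 2·53 + 1·76 + 2·95 = 230 + 312 + 44 + 106 + 76 + 190 = 958; overall_B = 958/15 = 63.8667.
Difference = 54.6000 − 63.8667 = -9.2667 ≈ -9.3.

-9.3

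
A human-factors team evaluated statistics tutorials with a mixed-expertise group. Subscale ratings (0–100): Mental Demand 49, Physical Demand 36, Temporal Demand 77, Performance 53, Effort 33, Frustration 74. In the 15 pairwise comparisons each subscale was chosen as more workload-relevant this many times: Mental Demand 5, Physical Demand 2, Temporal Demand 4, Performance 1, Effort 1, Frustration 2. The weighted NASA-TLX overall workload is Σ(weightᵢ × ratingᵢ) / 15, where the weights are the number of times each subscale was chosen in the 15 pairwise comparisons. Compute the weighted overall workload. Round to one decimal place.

The tallies are the weights (they sum to 15).
Weighted sum = 5·49 + 2·36 + 4·77 + 1·53 + 1·33 + 2·74
            = 245 + 72 + 308 + 53 + 33 + 148 = 859.
Overall workload = 859 / 15 = 57.2667 ≈ 57.3.

57.3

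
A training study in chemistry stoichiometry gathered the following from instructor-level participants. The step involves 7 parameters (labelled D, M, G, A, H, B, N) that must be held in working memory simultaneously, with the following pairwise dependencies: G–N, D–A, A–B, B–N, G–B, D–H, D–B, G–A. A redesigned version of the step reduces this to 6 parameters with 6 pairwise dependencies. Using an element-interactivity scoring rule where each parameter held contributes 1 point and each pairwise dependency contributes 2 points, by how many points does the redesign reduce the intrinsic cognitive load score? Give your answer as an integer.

Original: 7 × 1 + 8 × 2 = 7 + 16 = 23.
Redesigned: 6 × 1 + 6 × 2 = 6 + 12 = 18.
Reduction = 23 − 18 = 5.

5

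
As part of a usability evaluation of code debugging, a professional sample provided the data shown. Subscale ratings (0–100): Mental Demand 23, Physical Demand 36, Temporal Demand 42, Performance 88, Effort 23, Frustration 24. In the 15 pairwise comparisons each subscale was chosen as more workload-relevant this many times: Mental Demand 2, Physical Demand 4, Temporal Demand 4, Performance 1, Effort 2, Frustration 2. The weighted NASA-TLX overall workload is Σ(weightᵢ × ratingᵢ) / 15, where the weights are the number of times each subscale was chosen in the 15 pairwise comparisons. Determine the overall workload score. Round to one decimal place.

The tallies are the weights (they sum to 15).
Weighted sum = 2·23 + 4·36 + 4·42 + 1·88 + 2·23 + 2·24
            = 46 + 144 + 168 + 88 + 46 + 48 = 540.
Overall workload = 540 / 15 = 36.0000 ≈ 36.0.

36.0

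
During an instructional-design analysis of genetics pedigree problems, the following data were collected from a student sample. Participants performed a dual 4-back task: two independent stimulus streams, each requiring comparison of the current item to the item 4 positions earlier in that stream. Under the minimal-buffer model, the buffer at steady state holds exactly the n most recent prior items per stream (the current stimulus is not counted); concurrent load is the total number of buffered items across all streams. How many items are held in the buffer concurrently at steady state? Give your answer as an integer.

8

Each stream's buffer holds its 4 most recent prior items.
Two independent streams: 2 × 4 = 8 buffered items at steady state.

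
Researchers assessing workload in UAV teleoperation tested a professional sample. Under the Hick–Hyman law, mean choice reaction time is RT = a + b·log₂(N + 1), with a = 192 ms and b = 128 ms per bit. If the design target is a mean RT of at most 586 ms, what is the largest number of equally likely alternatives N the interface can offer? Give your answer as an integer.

Set 192 + 128·log₂(N + 1) ≤ 586.
log₂(N + 1) ≤ (586 − 192) / 128 = 3.0781.
N + 1 ≤ 2^3.0781 = 8.4450.
N ≤ 7.4450, so the largest integer N is 7.

7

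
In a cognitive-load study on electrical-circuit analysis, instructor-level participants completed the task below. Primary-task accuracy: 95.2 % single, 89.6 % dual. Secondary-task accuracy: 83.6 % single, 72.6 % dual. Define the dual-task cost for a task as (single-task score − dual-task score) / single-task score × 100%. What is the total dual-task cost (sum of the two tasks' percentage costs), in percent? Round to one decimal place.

19.0

Primary cost = (95.2 − 89.6) / 95.2 × 100% = 5.8824%.
Secondary cost = (83.6 − 72.6) / 83.6 × 100% = 13.1579%.
Total = 5.8824% + 13.1579% = 19.0403% ≈ 19.0%.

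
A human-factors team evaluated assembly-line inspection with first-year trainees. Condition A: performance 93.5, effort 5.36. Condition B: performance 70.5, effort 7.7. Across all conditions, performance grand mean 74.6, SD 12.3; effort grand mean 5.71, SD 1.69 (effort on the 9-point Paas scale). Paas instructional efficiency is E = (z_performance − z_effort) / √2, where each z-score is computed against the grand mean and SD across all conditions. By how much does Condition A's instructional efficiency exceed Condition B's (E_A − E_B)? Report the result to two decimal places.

2.30

Condition A: z_P = (93.5 − 74.6)/12.3 = 1.5366; z_E = (5.36 − 5.71)/1.69 = -0.2071; E_A = (1.5366 − (-0.2071))/√2 = 1.2330.
Condition B: z_P = (70.5 − 74.6)/12.3 = -0.3333; z_E = (7.7 − 5.71)/1.69 = 1.1775; E_B = (-0.3333 − 1.1775)/√2 = -1.0683.
E_A − E_B = 1.2330 − (-1.0683) = 2.3013 ≈ 2.30.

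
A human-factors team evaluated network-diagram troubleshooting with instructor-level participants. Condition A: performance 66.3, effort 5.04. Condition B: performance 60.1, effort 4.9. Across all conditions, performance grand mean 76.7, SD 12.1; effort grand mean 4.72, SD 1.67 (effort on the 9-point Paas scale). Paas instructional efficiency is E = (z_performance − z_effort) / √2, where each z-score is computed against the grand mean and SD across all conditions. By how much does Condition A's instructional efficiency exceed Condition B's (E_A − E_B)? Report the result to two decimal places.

Condition A: z_P = (66.3 − 76.7)/12.1 = -0.8595; z_E = (5.04 − 4.72)/1.67 = 0.1916; E_A = (-0.8595 − 0.1916)/√2 = -0.7432.
Condition B: z_P = (60.1 − 76.7)/12.1 = -1.3719; z_E = (4.9 − 4.72)/1.67 = 0.1078; E_B = (-1.3719 − 0.1078)/√2 = -1.0463.
E_A − E_B = -0.7432 − (-1.0463) = 0.3031 ≈ 0.30.

0.30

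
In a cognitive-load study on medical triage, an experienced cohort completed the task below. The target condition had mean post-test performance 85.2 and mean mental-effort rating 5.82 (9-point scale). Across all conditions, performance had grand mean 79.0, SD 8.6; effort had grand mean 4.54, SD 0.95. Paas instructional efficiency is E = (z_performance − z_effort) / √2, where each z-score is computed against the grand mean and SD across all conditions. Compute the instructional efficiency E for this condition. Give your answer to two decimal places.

-0.44

z_performance = (85.2 − 79.0) / 8.6 = 6.2000 / 8.6 = 0.7209.
z_effort = (5.82 − 4.54) / 0.95 = 1.2800 / 0.95 = 1.3474.
z_P − z_E = 0.7209 − 1.3474 = -0.6265.
E = -0.6265 / √2 = -0.6265 / 1.41421 = -0.4430 ≈ -0.44.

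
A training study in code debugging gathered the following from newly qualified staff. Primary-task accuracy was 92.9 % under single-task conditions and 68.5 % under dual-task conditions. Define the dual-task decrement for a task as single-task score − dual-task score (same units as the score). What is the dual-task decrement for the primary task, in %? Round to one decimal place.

Decrement = 92.9 − 68.5 = 24.4000 % ≈ 24.4 %.

24.4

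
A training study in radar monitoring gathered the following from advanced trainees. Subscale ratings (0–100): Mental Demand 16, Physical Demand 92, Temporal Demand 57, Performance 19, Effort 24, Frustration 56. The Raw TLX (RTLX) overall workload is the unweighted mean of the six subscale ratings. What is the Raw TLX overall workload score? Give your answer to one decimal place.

Sum of ratings = 16 + 92 + 57 + 19 + 24 + 56 = 264.
RTLX = 264 / 6 = 44.0000 ≈ 44.0.

44.0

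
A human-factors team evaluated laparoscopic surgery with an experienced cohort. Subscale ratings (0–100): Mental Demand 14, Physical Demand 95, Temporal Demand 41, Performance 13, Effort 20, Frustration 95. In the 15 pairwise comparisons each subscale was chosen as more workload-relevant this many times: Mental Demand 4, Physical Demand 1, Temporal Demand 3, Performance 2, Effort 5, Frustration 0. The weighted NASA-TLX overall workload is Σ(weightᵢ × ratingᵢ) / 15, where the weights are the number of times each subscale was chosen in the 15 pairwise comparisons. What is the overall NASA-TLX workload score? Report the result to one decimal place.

26.7

The tallies are the weights (they sum to 15).
Weighted sum = 4·14 + 1·95 + 3·41 + 2·13 + 5·20 + 0·95
            = 56 + 95 + 123 + 26 + 100 + 0 = 400.
Overall workload = 400 / 15 = 26.6667 ≈ 26.7.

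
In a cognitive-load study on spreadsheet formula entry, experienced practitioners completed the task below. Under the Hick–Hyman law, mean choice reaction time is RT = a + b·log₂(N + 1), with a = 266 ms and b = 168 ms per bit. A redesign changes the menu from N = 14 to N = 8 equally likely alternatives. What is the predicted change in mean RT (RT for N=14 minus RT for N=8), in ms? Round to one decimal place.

123.8

RT(14) = 266 + 168·log₂(15) = 266 + 168·3.9069 = 922.3592 ms.
RT(8) = 266 + 168·log₂(9) = 266 + 168·3.1699 = 798.5432 ms.
Difference = 922.3592 − 798.5432 = 123.8160 ≈ 123.8 ms.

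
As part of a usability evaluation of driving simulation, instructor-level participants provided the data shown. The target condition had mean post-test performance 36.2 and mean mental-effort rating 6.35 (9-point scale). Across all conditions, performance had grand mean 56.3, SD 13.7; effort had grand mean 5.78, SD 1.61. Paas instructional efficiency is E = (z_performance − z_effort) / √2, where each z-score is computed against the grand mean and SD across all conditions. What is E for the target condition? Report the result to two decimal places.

-1.29

z_performance = (36.2 − 56.3) / 13.7 = -20.1000 / 13.7 = -1.4672.
z_effort = (6.35 − 5.78) / 1.61 = 0.5700 / 1.61 = 0.3540.
z_P − z_E = -1.4672 − 0.3540 = -1.8212.
E = -1.8212 / √2 = -1.8212 / 1.41421 = -1.2878 ≈ -1.29.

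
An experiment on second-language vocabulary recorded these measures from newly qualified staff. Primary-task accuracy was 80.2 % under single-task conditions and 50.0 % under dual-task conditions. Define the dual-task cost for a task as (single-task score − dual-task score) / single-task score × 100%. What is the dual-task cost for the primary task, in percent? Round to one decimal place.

37.7

Cost = (80.2 − 50.0) / 80.2 × 100%
     = 30.2000 / 80.2 × 100% = 37.6559%.
≈ 37.7%.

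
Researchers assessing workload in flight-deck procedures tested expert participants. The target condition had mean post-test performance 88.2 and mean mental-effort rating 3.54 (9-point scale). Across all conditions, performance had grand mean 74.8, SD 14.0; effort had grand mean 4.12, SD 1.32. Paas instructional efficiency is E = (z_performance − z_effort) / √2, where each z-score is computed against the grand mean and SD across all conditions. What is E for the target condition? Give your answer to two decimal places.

0.99

z_performance = (88.2 − 74.8) / 14.0 = 13.4000 / 14.0 = 0.9571.
z_effort = (3.54 − 4.12) / 1.32 = -0.5800 / 1.32 = -0.4394.
z_P − z_E = 0.9571 − (-0.4394) = 1.3965.
E = 1.3965 / √2 = 1.3965 / 1.41421 = 0.9875 ≈ 0.99.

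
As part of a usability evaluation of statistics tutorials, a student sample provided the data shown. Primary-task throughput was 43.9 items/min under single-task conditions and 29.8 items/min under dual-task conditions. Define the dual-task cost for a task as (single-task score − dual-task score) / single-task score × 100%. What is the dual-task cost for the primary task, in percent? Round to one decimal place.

Cost = (43.9 − 29.8) / 43.9 × 100%
     = 14.1000 / 43.9 × 100% = 32.1185%.
≈ 32.1%.

32.1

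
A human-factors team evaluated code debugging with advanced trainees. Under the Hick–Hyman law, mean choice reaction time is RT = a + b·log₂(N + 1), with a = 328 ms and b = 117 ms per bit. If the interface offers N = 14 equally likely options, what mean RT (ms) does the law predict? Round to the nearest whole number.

785

log₂(14 + 1) = log₂(15) = 3.9069.
RT = 328 + 117 × 3.9069 = 328 + 457.1073 = 785.1073 ms.
≈ 785 ms.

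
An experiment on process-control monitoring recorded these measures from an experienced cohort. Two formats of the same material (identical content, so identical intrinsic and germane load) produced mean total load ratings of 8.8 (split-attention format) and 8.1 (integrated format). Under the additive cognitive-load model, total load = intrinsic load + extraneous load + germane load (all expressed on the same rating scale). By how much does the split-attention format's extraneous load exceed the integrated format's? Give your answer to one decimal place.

0.7

Intrinsic and germane load are equal across formats, so the difference in total load equals the difference in extraneous load.
Extraneous-load difference = 8.8 − 8.1 = 0.7.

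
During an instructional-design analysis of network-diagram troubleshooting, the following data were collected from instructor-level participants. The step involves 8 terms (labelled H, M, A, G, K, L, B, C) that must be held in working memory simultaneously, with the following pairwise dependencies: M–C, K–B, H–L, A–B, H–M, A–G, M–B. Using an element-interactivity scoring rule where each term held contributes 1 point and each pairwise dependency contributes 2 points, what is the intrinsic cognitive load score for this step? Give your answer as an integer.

22

Count of terms held simultaneously: 8.
Count of pairwise dependencies listed: 7.
Element contribution: 8 × 1 = 8.
Interaction contribution: 7 × 2 = 14.
Intrinsic load = 8 + 14 = 22.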